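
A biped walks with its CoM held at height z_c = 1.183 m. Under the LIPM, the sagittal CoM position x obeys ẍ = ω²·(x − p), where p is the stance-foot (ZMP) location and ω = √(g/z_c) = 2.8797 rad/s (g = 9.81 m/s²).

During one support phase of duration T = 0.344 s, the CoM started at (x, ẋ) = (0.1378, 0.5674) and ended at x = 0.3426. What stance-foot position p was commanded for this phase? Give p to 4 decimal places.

p = 0.1827

ωT = 2.8797·0.344 = 0.990617; cosh(ωT) = 1.532121, sinh(ωT) = 1.160774
x(T) = p + (x₀−p)·cosh(ωT) + (ẋ₀/ω)·sinh(ωT) ⇒ p·(1 − cosh) = x(T) − x₀·cosh − (ẋ₀/ω)·sinh
numerator   = 0.3426 − (0.1378)·1.532121 − (0.5674/2.8797)·1.160774 = -0.097239
denominator = 1 − 1.532121 = -0.532121
p = -0.097239 / -0.532121 = 0.1827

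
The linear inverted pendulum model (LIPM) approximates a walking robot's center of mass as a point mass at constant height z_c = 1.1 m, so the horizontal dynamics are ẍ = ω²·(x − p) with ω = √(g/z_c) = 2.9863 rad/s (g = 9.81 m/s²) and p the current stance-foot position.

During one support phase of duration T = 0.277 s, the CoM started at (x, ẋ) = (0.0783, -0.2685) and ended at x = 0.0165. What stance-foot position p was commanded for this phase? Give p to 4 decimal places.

p = 0.0193

ωT = 2.9863·0.277 = 0.827205; cosh(ωT) = 1.362094, sinh(ωT) = 0.924824
x(T) = p + (x₀−p)·cosh(ωT) + (ẋ₀/ω)·sinh(ωT) ⇒ p·(1 − cosh) = x(T) − x₀·cosh − (ẋ₀/ω)·sinh
numerator   = 0.0165 − (0.0783)·1.362094 − (-0.2685/2.9863)·0.924824 = -0.007000
denominator = 1 − 1.362094 = -0.362094
p = -0.007000 / -0.362094 = 0.0193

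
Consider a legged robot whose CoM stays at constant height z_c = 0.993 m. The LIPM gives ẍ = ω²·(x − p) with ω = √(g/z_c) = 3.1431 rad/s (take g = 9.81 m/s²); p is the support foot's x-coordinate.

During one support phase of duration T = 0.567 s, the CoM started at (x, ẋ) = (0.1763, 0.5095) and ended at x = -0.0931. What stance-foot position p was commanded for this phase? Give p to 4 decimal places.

p = 0.5351

ωT = 3.1431·0.567 = 1.782138; cosh(ωT) = 3.055412, sinh(ωT) = 2.887134
x(T) = p + (x₀−p)·cosh(ωT) + (ẋ₀/ω)·sinh(ωT) ⇒ p·(1 − cosh) = x(T) − x₀·cosh − (ẋ₀/ω)·sinh
numerator   = -0.0931 − (0.1763)·3.055412 − (0.5095/3.1431)·2.887134 = -1.099777
denominator = 1 − 3.055412 = -2.055412
p = -1.099777 / -2.055412 = 0.5351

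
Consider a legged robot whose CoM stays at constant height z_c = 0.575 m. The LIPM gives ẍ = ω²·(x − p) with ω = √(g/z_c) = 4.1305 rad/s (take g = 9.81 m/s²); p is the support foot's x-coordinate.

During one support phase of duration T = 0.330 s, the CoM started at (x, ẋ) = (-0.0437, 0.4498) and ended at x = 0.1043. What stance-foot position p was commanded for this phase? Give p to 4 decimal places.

ωT = 4.1305·0.330 = 1.363065; cosh(ωT) = 2.082014, sinh(ωT) = 1.826139
x(T) = p + (x₀−p)·cosh(ωT) + (ẋ₀/ω)·sinh(ωT) ⇒ p·(1 − cosh) = x(T) − x₀·cosh − (ẋ₀/ω)·sinh
numerator   = 0.1043 − (-0.0437)·2.082014 − (0.4498/4.1305)·1.826139 = -0.003577
denominator = 1 − 2.082014 = -1.082014
p = -0.003577 / -1.082014 = 0.0033

p = 0.0033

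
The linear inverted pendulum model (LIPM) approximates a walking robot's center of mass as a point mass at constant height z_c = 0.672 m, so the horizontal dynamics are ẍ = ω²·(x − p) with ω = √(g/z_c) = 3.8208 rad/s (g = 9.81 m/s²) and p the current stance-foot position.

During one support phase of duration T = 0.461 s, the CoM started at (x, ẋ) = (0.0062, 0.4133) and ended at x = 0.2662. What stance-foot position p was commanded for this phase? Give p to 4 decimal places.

p = 0.0290

ωT = 3.8208·0.461 = 1.761389; cosh(ωT) = 2.996161, sinh(ωT) = 2.824355
x(T) = p + (x₀−p)·cosh(ωT) + (ẋ₀/ω)·sinh(ωT) ⇒ p·(1 − cosh) = x(T) − x₀·cosh − (ẋ₀/ω)·sinh
numerator   = 0.2662 − (0.0062)·2.996161 − (0.4133/3.8208)·2.824355 = -0.057890
denominator = 1 − 2.996161 = -1.996161
p = -0.057890 / -1.996161 = 0.0290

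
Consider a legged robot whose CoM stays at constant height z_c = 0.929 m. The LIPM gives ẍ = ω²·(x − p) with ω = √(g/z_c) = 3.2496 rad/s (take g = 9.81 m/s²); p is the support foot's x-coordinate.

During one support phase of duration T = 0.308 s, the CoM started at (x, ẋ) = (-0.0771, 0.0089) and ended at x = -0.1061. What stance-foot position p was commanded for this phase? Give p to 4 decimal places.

ωT = 3.2496·0.308 = 1.000877; cosh(ωT) = 1.544112, sinh(ωT) = 1.176555
x(T) = p + (x₀−p)·cosh(ωT) + (ẋ₀/ω)·sinh(ωT) ⇒ p·(1 − cosh) = x(T) − x₀·cosh − (ẋ₀/ω)·sinh
numerator   = -0.1061 − (-0.0771)·1.544112 − (0.0089/3.2496)·1.176555 = 0.009729
denominator = 1 − 1.544112 = -0.544112
p = 0.009729 / -0.544112 = -0.0179

p = -0.0179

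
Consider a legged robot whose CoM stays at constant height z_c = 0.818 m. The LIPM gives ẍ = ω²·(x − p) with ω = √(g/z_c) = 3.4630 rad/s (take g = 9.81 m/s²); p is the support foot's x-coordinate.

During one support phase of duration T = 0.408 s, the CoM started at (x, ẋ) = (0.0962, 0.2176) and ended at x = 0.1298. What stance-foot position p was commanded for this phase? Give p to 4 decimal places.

ωT = 3.4630·0.408 = 1.412904; cosh(ωT) = 2.175651, sinh(ωT) = 1.932216
x(T) = p + (x₀−p)·cosh(ωT) + (ẋ₀/ω)·sinh(ωT) ⇒ p·(1 − cosh) = x(T) − x₀·cosh − (ẋ₀/ω)·sinh
numerator   = 0.1298 − (0.0962)·2.175651 − (0.2176/3.4630)·1.932216 = -0.200910
denominator = 1 − 2.175651 = -1.175651
p = -0.200910 / -1.175651 = 0.1709

p = 0.1709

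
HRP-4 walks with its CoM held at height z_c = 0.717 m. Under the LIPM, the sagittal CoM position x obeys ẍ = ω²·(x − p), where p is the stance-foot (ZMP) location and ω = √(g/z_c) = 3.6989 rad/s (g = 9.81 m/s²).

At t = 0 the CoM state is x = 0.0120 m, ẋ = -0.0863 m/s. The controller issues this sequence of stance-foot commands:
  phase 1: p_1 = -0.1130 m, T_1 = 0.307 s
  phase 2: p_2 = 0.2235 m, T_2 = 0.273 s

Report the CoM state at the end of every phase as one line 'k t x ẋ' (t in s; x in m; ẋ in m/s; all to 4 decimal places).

1 0.3070 0.0691 0.4972
2 0.5800 0.1434 0.0930

phase 1: p=-0.1130, T=0.307, ωT=1.135562, cosh=1.717082, sinh=1.395841; start (x,ẋ)=(0.012000, -0.086300) → end (x,ẋ)=(0.069069, 0.497200)
phase 2: p=0.2235, T=0.273, ωT=1.009800, cosh=1.554672, sinh=1.190380; start (x,ẋ)=(0.069069, 0.497200) → end (x,ẋ)=(0.143419, 0.093007)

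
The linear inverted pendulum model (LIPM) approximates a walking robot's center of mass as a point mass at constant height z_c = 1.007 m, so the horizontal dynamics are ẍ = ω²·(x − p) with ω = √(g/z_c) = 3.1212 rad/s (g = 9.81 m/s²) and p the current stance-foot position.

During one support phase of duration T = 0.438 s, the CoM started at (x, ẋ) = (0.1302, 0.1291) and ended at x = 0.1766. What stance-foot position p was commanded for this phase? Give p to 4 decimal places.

p = 0.1573

ωT = 3.1212·0.438 = 1.367086; cosh(ωT) = 2.089373, sinh(ωT) = 1.834525
x(T) = p + (x₀−p)·cosh(ωT) + (ẋ₀/ω)·sinh(ωT) ⇒ p·(1 − cosh) = x(T) − x₀·cosh − (ẋ₀/ω)·sinh
numerator   = 0.1766 − (0.1302)·2.089373 − (0.1291/3.1212)·1.834525 = -0.171317
denominator = 1 − 2.089373 = -1.089373
p = -0.171317 / -1.089373 = 0.1573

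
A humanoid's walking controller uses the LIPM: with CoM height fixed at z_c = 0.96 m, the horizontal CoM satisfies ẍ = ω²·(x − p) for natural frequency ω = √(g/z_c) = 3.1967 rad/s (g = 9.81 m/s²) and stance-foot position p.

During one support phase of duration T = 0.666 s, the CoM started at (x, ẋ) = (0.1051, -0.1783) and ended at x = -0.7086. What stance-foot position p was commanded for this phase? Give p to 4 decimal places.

ωT = 3.1967·0.666 = 2.129002; cosh(ωT) = 4.262715, sinh(ωT) = 4.143759
x(T) = p + (x₀−p)·cosh(ωT) + (ẋ₀/ω)·sinh(ωT) ⇒ p·(1 − cosh) = x(T) − x₀·cosh − (ẋ₀/ω)·sinh
numerator   = -0.7086 − (0.1051)·4.262715 − (-0.1783/3.1967)·4.143759 = -0.925488
denominator = 1 − 4.262715 = -3.262715
p = -0.925488 / -3.262715 = 0.2837

p = 0.2837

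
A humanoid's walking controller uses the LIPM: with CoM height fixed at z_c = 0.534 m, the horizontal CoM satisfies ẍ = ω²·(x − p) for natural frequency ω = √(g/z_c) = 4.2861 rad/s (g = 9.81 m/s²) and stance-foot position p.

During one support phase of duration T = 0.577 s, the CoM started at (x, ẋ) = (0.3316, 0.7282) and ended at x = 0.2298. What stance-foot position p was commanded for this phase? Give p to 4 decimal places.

p = 0.5533

ωT = 4.2861·0.577 = 2.473080; cosh(ωT) = 5.971619, sinh(ωT) = 5.887294
x(T) = p + (x₀−p)·cosh(ωT) + (ẋ₀/ω)·sinh(ωT) ⇒ p·(1 − cosh) = x(T) − x₀·cosh − (ẋ₀/ω)·sinh
numerator   = 0.2298 − (0.3316)·5.971619 − (0.7282/4.2861)·5.887294 = -2.750628
denominator = 1 − 5.971619 = -4.971619
p = -2.750628 / -4.971619 = 0.5533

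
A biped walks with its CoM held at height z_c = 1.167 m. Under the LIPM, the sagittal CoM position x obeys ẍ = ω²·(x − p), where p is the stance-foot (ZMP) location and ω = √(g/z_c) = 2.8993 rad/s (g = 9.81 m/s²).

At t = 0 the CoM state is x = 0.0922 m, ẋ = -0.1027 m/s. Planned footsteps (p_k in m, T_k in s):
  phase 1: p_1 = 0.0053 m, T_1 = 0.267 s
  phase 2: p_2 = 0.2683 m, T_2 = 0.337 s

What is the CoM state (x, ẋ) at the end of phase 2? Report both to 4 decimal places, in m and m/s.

x = 0.0284, ẋ = -0.4702

phase 1: p=0.0053, T=0.267, ωT=0.774113, cosh=1.314890, sinh=0.853778; start (x,ẋ)=(0.092200, -0.102700) → end (x,ẋ)=(0.089321, 0.080069)
phase 2: p=0.2683, T=0.337, ωT=0.977064, cosh=1.516530, sinh=1.140115; start (x,ẋ)=(0.089321, 0.080069) → end (x,ẋ)=(0.028360, -0.470193)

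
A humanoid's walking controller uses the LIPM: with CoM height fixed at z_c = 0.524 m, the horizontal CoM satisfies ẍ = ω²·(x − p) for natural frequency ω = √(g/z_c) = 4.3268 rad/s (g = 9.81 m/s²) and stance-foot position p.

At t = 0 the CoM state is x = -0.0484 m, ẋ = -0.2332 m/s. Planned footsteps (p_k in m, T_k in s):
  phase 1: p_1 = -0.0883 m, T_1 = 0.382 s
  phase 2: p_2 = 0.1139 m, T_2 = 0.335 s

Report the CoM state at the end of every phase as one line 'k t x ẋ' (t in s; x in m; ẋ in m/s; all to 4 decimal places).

1 0.3820 -0.1159 -0.1970
2 0.7170 -0.4942 -2.4441

phase 1: p=-0.0883, T=0.382, ωT=1.652838, cosh=2.706641, sinh=2.515135; start (x,ẋ)=(-0.048400, -0.233200) → end (x,ẋ)=(-0.115862, -0.196977)
phase 2: p=0.1139, T=0.335, ωT=1.449478, cosh=2.247791, sinh=2.013098; start (x,ẋ)=(-0.115862, -0.196977) → end (x,ẋ)=(-0.494204, -2.444058)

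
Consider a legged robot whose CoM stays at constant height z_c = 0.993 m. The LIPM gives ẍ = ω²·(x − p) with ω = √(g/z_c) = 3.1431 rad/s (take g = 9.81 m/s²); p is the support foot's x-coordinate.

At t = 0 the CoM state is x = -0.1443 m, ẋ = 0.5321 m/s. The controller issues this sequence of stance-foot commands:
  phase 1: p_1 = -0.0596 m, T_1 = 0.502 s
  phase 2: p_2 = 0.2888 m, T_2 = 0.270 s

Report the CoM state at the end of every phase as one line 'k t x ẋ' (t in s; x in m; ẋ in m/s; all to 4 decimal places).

phase 1: p=-0.0596, T=0.502, ωT=1.577836, cosh=2.525442, sinh=2.319020; start (x,ẋ)=(-0.144300, 0.532100) → end (x,ẋ)=(0.119085, 0.726417)
phase 2: p=0.2888, T=0.270, ωT=0.848637, cosh=1.382229, sinh=0.954231; start (x,ẋ)=(0.119085, 0.726417) → end (x,ẋ)=(0.274752, 0.495059)

1 0.5020 0.1191 0.7264
2 0.7720 0.2748 0.4951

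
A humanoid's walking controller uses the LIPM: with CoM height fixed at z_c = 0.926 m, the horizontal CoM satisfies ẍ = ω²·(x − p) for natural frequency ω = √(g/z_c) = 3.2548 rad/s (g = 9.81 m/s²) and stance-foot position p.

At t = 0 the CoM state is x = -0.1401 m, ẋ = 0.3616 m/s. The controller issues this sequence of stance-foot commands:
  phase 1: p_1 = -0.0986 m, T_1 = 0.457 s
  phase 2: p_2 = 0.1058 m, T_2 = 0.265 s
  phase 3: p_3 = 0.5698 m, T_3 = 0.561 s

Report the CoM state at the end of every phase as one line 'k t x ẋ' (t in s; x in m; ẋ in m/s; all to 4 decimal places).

1 0.4570 0.0382 0.5574
2 0.7220 0.1781 0.5636
3 1.2830 -0.1540 -2.0597

phase 1: p=-0.0986, T=0.457, ωT=1.487444, cosh=2.325858, sinh=2.099909; start (x,ẋ)=(-0.140100, 0.361600) → end (x,ẋ)=(0.038171, 0.557387)
phase 2: p=0.1058, T=0.265, ωT=0.862522, cosh=1.395612, sinh=0.973516; start (x,ẋ)=(0.038171, 0.557387) → end (x,ẋ)=(0.178132, 0.563608)
phase 3: p=0.5698, T=0.561, ωT=1.825943, cosh=3.184856, sinh=3.023790; start (x,ẋ)=(0.178132, 0.563608) → end (x,ẋ)=(-0.154000, -2.059720)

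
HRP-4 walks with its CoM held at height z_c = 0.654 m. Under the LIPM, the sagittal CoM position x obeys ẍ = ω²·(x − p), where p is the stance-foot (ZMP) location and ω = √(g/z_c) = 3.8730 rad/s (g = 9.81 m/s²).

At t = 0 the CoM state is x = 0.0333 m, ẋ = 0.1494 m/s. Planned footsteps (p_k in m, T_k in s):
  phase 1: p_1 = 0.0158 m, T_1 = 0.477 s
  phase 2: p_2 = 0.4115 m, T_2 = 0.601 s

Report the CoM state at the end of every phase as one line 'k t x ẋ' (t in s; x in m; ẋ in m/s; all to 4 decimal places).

phase 1: p=0.0158, T=0.477, ωT=1.847421, cosh=3.250541, sinh=3.092898; start (x,ẋ)=(0.033300, 0.149400) → end (x,ẋ)=(0.191992, 0.695260)
phase 2: p=0.4115, T=0.601, ωT=2.327673, cosh=5.175787, sinh=5.078265; start (x,ẋ)=(0.191992, 0.695260) → end (x,ẋ)=(0.186997, -0.718789)

1 0.4770 0.1920 0.6953
2 1.0780 0.1870 -0.7188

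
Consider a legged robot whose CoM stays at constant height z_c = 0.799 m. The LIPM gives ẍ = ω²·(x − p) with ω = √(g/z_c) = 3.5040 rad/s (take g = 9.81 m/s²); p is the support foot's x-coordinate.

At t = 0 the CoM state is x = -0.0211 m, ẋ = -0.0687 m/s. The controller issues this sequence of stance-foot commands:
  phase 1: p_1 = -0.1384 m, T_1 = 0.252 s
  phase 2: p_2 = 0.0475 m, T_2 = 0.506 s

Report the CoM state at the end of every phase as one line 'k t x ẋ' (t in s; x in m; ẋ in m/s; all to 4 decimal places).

phase 1: p=-0.1384, T=0.252, ωT=0.883008, cosh=1.415850, sinh=1.002313; start (x,ẋ)=(-0.021100, -0.068700) → end (x,ẋ)=(0.008028, 0.314701)
phase 2: p=0.0475, T=0.506, ωT=1.773024, cosh=3.029226, sinh=2.859408; start (x,ẋ)=(0.008028, 0.314701) → end (x,ẋ)=(0.184738, 0.557813)

1 0.2520 0.0080 0.3147
2 0.7580 0.1847 0.5578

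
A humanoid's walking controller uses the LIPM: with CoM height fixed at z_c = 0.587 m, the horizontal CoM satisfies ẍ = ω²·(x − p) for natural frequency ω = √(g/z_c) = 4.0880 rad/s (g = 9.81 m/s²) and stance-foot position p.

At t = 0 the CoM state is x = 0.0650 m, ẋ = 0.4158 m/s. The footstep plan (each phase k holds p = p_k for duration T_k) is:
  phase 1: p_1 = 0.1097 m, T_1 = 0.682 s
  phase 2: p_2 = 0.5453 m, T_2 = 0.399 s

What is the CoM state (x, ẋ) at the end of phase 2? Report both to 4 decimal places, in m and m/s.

phase 1: p=0.1097, T=0.682, ωT=2.788016, cosh=8.155147, sinh=8.093604; start (x,ẋ)=(0.065000, 0.415800) → end (x,ẋ)=(0.568384, 1.911937)
phase 2: p=0.5453, T=0.399, ωT=1.631112, cosh=2.652633, sinh=2.456921; start (x,ẋ)=(0.568384, 1.911937) → end (x,ẋ)=(1.755623, 5.303521)

x = 1.7556, ẋ = 5.3035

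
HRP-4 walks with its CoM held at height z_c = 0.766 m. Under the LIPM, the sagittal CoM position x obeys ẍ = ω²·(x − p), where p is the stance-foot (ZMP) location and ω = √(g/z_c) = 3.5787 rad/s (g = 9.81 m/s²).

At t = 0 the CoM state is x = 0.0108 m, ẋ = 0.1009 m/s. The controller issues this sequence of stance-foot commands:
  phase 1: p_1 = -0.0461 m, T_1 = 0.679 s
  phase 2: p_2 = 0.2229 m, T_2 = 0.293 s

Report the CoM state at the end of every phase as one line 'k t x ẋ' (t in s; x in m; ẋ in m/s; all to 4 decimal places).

1 0.6790 0.4384 1.7249
2 0.9720 1.1714 3.7286

phase 1: p=-0.0461, T=0.679, ωT=2.429937, cosh=5.723106, sinh=5.635064; start (x,ẋ)=(0.010800, 0.100900) → end (x,ẋ)=(0.438423, 1.724918)
phase 2: p=0.2229, T=0.293, ωT=1.048559, cosh=1.601989, sinh=1.251547; start (x,ẋ)=(0.438423, 1.724918) → end (x,ẋ)=(1.171406, 3.728610)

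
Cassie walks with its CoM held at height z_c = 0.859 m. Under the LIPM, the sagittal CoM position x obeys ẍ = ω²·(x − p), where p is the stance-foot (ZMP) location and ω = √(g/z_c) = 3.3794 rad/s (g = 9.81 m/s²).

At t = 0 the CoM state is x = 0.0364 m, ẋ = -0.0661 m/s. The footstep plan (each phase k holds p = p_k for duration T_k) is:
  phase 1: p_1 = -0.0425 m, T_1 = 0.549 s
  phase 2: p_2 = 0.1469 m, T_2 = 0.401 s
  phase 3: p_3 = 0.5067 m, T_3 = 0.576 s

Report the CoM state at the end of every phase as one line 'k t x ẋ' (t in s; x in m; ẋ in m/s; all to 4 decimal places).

phase 1: p=-0.0425, T=0.549, ωT=1.855291, cosh=3.274982, sinh=3.118574; start (x,ẋ)=(0.036400, -0.066100) → end (x,ẋ)=(0.154898, 0.615044)
phase 2: p=0.1469, T=0.401, ωT=1.355139, cosh=2.067606, sinh=1.809695; start (x,ẋ)=(0.154898, 0.615044) → end (x,ẋ)=(0.492797, 1.320580)
phase 3: p=0.5067, T=0.576, ωT=1.946534, cosh=3.573570, sinh=3.430802; start (x,ẋ)=(0.492797, 1.320580) → end (x,ẋ)=(1.797682, 4.557990)

1 0.5490 0.1549 0.6150
2 0.9500 0.4928 1.3206
3 1.5260 1.7977 4.5580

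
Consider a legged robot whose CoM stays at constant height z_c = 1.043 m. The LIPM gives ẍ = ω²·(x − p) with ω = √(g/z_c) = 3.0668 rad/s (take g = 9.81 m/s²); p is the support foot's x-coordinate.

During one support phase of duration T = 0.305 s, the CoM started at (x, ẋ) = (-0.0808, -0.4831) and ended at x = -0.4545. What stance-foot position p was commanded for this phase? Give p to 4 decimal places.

ωT = 3.0668·0.305 = 0.935374; cosh(ωT) = 1.470303, sinh(ωT) = 1.077864
x(T) = p + (x₀−p)·cosh(ωT) + (ẋ₀/ω)·sinh(ωT) ⇒ p·(1 − cosh) = x(T) − x₀·cosh − (ẋ₀/ω)·sinh
numerator   = -0.4545 − (-0.0808)·1.470303 − (-0.4831/3.0668)·1.077864 = -0.165908
denominator = 1 − 1.470303 = -0.470303
p = -0.165908 / -0.470303 = 0.3528

p = 0.3528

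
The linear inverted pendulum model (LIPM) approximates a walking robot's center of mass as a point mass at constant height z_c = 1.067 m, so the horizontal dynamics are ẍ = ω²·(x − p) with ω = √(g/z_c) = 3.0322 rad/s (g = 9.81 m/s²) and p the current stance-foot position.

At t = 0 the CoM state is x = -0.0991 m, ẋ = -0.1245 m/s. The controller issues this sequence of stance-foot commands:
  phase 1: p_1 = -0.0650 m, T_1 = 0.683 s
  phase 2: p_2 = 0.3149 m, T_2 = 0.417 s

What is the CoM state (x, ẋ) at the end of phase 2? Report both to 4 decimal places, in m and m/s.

x = -1.4669, ẋ = -5.0781

phase 1: p=-0.0650, T=0.683, ωT=2.070993, cosh=4.029377, sinh=3.903316; start (x,ẋ)=(-0.099100, -0.124500) → end (x,ẋ)=(-0.362669, -0.905253)
phase 2: p=0.3149, T=0.417, ωT=1.264427, cosh=1.911733, sinh=1.629332; start (x,ẋ)=(-0.362669, -0.905253) → end (x,ẋ)=(-1.466862, -5.078104)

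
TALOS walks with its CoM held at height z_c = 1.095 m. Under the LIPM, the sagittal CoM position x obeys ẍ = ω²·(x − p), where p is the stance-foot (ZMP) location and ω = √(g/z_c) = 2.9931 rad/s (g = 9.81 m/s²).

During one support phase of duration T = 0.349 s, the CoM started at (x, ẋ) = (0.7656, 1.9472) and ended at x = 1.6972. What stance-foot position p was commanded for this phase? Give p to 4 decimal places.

p = 0.5621

ωT = 2.9931·0.349 = 1.044592; cosh(ωT) = 1.597037, sinh(ωT) = 1.245201
x(T) = p + (x₀−p)·cosh(ωT) + (ẋ₀/ω)·sinh(ωT) ⇒ p·(1 − cosh) = x(T) − x₀·cosh − (ẋ₀/ω)·sinh
numerator   = 1.6972 − (0.7656)·1.597037 − (1.9472/2.9931)·1.245201 = -0.335573
denominator = 1 − 1.597037 = -0.597037
p = -0.335573 / -0.597037 = 0.5621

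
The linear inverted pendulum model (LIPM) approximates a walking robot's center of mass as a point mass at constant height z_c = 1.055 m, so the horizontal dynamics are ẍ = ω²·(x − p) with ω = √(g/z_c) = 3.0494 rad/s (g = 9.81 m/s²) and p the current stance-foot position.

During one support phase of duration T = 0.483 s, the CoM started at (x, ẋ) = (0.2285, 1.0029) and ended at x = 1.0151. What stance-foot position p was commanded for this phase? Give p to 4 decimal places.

ωT = 3.0494·0.483 = 1.472860; cosh(ωT) = 2.295481, sinh(ωT) = 2.066212
x(T) = p + (x₀−p)·cosh(ωT) + (ẋ₀/ω)·sinh(ωT) ⇒ p·(1 − cosh) = x(T) − x₀·cosh − (ẋ₀/ω)·sinh
numerator   = 1.0151 − (0.2285)·2.295481 − (1.0029/3.0494)·2.066212 = -0.188962
denominator = 1 − 2.295481 = -1.295481
p = -0.188962 / -1.295481 = 0.1459

p = 0.1459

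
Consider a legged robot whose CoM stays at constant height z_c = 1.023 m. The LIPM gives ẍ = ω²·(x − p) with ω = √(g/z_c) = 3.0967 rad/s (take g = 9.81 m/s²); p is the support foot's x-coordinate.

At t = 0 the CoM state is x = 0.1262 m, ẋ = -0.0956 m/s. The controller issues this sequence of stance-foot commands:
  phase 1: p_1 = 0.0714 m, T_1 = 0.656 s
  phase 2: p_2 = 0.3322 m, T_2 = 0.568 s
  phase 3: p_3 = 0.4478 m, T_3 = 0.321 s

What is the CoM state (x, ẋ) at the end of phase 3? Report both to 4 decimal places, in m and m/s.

phase 1: p=0.0714, T=0.656, ωT=2.031435, cosh=3.878085, sinh=3.746937; start (x,ẋ)=(0.126200, -0.095600) → end (x,ẋ)=(0.168245, 0.265107)
phase 2: p=0.3322, T=0.568, ωT=1.758926, cosh=2.989213, sinh=2.816983; start (x,ẋ)=(0.168245, 0.265107) → end (x,ẋ)=(0.083265, -0.637774)
phase 3: p=0.4478, T=0.321, ωT=0.994041, cosh=1.536105, sinh=1.166026; start (x,ẋ)=(0.083265, -0.637774) → end (x,ẋ)=(-0.352310, -2.295962)

x = -0.3523, ẋ = -2.2960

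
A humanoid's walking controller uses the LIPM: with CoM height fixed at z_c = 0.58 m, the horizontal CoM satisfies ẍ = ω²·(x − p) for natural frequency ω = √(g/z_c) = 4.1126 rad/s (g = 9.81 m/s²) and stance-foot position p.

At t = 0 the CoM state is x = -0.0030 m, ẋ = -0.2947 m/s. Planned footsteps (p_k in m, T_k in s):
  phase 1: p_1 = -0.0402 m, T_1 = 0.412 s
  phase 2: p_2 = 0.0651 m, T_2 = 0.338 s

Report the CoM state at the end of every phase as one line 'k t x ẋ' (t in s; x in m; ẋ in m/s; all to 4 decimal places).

phase 1: p=-0.0402, T=0.412, ωT=1.694391, cosh=2.813521, sinh=2.629810; start (x,ẋ)=(-0.003000, -0.294700) → end (x,ẋ)=(-0.123984, -0.426813)
phase 2: p=0.0651, T=0.338, ωT=1.390059, cosh=2.132073, sinh=1.883013; start (x,ẋ)=(-0.123984, -0.426813) → end (x,ẋ)=(-0.533463, -2.374275)

1 0.4120 -0.1240 -0.4268
2 0.7500 -0.5335 -2.3743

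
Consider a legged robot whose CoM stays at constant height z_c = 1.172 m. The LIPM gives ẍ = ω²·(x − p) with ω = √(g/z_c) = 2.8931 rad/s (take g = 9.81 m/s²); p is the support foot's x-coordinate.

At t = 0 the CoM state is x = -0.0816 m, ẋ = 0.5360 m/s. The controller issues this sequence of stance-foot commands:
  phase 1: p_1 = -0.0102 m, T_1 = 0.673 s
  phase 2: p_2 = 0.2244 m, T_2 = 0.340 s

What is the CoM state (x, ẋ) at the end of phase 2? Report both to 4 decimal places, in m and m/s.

phase 1: p=-0.0102, T=0.673, ωT=1.947056, cosh=3.575361, sinh=3.432667; start (x,ẋ)=(-0.081600, 0.536000) → end (x,ẋ)=(0.370484, 1.207316)
phase 2: p=0.2244, T=0.340, ωT=0.983654, cosh=1.524076, sinh=1.150134; start (x,ẋ)=(0.370484, 1.207316) → end (x,ẋ)=(0.927004, 2.326129)

x = 0.9270, ẋ = 2.3261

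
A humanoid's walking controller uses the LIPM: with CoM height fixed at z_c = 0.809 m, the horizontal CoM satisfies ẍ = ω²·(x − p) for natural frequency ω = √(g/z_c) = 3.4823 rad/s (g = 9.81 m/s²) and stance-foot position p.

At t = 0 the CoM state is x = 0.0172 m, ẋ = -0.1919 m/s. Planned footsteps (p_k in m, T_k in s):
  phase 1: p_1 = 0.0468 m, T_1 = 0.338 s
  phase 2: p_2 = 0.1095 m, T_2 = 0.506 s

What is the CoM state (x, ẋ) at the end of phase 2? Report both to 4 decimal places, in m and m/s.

x = -0.8782, ẋ = -3.4067

phase 1: p=0.0468, T=0.338, ωT=1.177017, cosh=1.776439, sinh=1.468243; start (x,ẋ)=(0.017200, -0.191900) → end (x,ẋ)=(-0.086693, -0.492239)
phase 2: p=0.1095, T=0.506, ωT=1.762044, cosh=2.998011, sinh=2.826318; start (x,ẋ)=(-0.086693, -0.492239) → end (x,ẋ)=(-0.878203, -3.406692)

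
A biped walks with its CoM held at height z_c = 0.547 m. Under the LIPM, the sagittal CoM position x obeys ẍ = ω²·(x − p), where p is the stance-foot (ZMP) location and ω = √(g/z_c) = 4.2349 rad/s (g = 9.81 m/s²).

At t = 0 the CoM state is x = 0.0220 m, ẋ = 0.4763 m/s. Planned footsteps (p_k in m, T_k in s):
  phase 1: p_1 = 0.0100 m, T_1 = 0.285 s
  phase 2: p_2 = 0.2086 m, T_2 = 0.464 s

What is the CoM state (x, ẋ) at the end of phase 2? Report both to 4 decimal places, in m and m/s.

x = 0.9686, ẋ = 3.3543

phase 1: p=0.0100, T=0.285, ωT=1.206946, cosh=1.821185, sinh=1.522076; start (x,ẋ)=(0.022000, 0.476300) → end (x,ẋ)=(0.203042, 0.944780)
phase 2: p=0.2086, T=0.464, ωT=1.964994, cosh=3.637512, sinh=3.497355; start (x,ẋ)=(0.203042, 0.944780) → end (x,ẋ)=(0.968623, 3.354336)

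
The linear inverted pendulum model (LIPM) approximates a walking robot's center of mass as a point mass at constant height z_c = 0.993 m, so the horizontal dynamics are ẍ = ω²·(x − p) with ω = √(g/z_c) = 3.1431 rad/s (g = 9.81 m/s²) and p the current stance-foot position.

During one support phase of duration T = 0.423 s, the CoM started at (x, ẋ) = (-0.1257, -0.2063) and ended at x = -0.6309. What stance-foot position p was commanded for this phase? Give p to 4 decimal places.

p = 0.2558

ωT = 3.1431·0.423 = 1.329531; cosh(ωT) = 2.021936, sinh(ωT) = 1.757335
x(T) = p + (x₀−p)·cosh(ωT) + (ẋ₀/ω)·sinh(ωT) ⇒ p·(1 − cosh) = x(T) − x₀·cosh − (ẋ₀/ω)·sinh
numerator   = -0.6309 − (-0.1257)·2.021936 − (-0.2063/3.1431)·1.757335 = -0.261398
denominator = 1 − 2.021936 = -1.021936
p = -0.261398 / -1.021936 = 0.2558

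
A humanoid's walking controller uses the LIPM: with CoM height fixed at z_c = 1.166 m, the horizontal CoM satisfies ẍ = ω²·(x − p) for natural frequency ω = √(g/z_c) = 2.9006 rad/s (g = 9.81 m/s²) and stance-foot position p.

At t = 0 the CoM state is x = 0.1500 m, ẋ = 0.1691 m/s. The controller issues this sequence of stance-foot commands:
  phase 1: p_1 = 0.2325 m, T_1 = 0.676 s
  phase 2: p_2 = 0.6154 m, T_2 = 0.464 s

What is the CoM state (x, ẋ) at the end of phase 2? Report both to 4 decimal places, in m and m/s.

phase 1: p=0.2325, T=0.676, ωT=1.960806, cosh=3.622897, sinh=3.482152; start (x,ẋ)=(0.150000, 0.169100) → end (x,ẋ)=(0.136614, -0.220645)
phase 2: p=0.6154, T=0.464, ωT=1.345878, cosh=2.050935, sinh=1.790624; start (x,ẋ)=(0.136614, -0.220645) → end (x,ẋ)=(-0.502769, -2.939286)

x = -0.5028, ẋ = -2.9393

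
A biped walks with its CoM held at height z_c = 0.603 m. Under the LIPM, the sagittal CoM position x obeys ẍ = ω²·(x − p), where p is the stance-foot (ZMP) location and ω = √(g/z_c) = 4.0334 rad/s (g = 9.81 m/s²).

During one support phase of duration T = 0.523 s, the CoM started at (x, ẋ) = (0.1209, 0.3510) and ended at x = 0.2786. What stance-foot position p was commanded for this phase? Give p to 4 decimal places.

p = 0.1824

ωT = 4.0334·0.523 = 2.109468; cosh(ωT) = 4.182579, sinh(ωT) = 4.061277
x(T) = p + (x₀−p)·cosh(ωT) + (ẋ₀/ω)·sinh(ωT) ⇒ p·(1 − cosh) = x(T) − x₀·cosh − (ẋ₀/ω)·sinh
numerator   = 0.2786 − (0.1209)·4.182579 − (0.3510/4.0334)·4.061277 = -0.580500
denominator = 1 − 4.182579 = -3.182579
p = -0.580500 / -3.182579 = 0.1824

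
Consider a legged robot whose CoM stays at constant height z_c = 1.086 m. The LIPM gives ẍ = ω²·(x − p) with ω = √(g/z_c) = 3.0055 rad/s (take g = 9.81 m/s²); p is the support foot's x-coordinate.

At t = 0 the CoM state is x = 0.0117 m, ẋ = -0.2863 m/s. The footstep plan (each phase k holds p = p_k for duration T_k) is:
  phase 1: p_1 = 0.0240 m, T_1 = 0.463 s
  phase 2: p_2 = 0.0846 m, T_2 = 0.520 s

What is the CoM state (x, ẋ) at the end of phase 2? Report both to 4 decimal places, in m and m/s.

x = -1.0962, ẋ = -3.5238

phase 1: p=0.0240, T=0.463, ωT=1.391547, cosh=2.134877, sinh=1.886187; start (x,ẋ)=(0.011700, -0.286300) → end (x,ẋ)=(-0.181935, -0.680943)
phase 2: p=0.0846, T=0.520, ωT=1.562860, cosh=2.490993, sinh=2.281458; start (x,ẋ)=(-0.181935, -0.680943) → end (x,ẋ)=(-1.096236, -3.523832)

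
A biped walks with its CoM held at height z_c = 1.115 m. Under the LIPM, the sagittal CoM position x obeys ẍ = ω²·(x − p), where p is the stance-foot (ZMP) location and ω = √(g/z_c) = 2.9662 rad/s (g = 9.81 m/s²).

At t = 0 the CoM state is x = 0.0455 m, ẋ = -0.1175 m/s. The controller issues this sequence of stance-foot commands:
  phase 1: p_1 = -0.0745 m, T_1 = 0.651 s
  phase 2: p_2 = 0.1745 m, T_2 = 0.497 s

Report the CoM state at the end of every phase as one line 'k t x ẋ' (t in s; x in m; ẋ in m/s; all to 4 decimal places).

phase 1: p=-0.0745, T=0.651, ωT=1.930996, cosh=3.520690, sinh=3.375687; start (x,ẋ)=(0.045500, -0.117500) → end (x,ẋ)=(0.214262, 0.787874)
phase 2: p=0.1745, T=0.497, ωT=1.474201, cosh=2.298254, sinh=2.069292; start (x,ẋ)=(0.214262, 0.787874) → end (x,ẋ)=(0.815523, 2.054791)

1 0.6510 0.2143 0.7879
2 1.1480 0.8155 2.0548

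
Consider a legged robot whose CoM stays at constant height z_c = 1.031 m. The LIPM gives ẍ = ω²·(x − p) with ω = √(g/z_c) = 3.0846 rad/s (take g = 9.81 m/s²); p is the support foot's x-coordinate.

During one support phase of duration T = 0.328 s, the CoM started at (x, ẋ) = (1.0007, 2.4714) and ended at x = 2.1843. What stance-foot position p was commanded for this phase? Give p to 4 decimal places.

ωT = 3.0846·0.328 = 1.011749; cosh(ωT) = 1.556995, sinh(ωT) = 1.193412
x(T) = p + (x₀−p)·cosh(ωT) + (ẋ₀/ω)·sinh(ωT) ⇒ p·(1 − cosh) = x(T) − x₀·cosh − (ẋ₀/ω)·sinh
numerator   = 2.1843 − (1.0007)·1.556995 − (2.4714/3.0846)·1.193412 = -0.329953
denominator = 1 − 1.556995 = -0.556995
p = -0.329953 / -0.556995 = 0.5924

p = 0.5924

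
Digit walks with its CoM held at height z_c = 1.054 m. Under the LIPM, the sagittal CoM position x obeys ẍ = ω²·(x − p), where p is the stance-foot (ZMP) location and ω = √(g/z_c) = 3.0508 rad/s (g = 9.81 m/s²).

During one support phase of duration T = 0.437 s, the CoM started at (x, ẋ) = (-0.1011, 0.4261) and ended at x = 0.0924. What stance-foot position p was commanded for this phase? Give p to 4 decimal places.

p = -0.0496

ωT = 3.0508·0.437 = 1.333200; cosh(ωT) = 2.028396, sinh(ωT) = 1.764764
x(T) = p + (x₀−p)·cosh(ωT) + (ẋ₀/ω)·sinh(ωT) ⇒ p·(1 − cosh) = x(T) − x₀·cosh − (ẋ₀/ω)·sinh
numerator   = 0.0924 − (-0.1011)·2.028396 − (0.4261/3.0508)·1.764764 = 0.050989
denominator = 1 − 2.028396 = -1.028396
p = 0.050989 / -1.028396 = -0.0496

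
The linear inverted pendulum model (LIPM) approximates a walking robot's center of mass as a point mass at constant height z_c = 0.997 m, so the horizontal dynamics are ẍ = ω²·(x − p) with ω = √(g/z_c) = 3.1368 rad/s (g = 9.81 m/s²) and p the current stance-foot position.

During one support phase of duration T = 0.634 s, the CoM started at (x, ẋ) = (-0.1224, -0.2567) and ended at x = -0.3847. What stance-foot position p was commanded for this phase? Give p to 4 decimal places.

ωT = 3.1368·0.634 = 1.988731; cosh(ωT) = 3.721563, sinh(ωT) = 3.584694
x(T) = p + (x₀−p)·cosh(ωT) + (ẋ₀/ω)·sinh(ωT) ⇒ p·(1 − cosh) = x(T) − x₀·cosh − (ẋ₀/ω)·sinh
numerator   = -0.3847 − (-0.1224)·3.721563 − (-0.2567/3.1368)·3.584694 = 0.364173
denominator = 1 − 3.721563 = -2.721563
p = 0.364173 / -2.721563 = -0.1338

p = -0.1338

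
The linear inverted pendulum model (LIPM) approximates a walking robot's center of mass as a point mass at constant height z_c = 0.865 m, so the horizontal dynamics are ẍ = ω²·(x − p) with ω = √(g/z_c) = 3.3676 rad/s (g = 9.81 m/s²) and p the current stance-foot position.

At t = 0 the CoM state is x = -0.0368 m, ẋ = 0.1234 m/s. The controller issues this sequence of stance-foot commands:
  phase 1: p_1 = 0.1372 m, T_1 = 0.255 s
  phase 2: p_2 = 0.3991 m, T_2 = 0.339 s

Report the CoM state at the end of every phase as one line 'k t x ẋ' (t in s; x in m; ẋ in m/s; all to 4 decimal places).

phase 1: p=0.1372, T=0.255, ωT=0.858738, cosh=1.391938, sinh=0.968242; start (x,ẋ)=(-0.036800, 0.123400) → end (x,ẋ)=(-0.069518, -0.395588)
phase 2: p=0.3991, T=0.339, ωT=1.141616, cosh=1.725565, sinh=1.406262; start (x,ẋ)=(-0.069518, -0.395588) → end (x,ẋ)=(-0.574722, -2.901859)

1 0.2550 -0.0695 -0.3956
2 0.5940 -0.5747 -2.9019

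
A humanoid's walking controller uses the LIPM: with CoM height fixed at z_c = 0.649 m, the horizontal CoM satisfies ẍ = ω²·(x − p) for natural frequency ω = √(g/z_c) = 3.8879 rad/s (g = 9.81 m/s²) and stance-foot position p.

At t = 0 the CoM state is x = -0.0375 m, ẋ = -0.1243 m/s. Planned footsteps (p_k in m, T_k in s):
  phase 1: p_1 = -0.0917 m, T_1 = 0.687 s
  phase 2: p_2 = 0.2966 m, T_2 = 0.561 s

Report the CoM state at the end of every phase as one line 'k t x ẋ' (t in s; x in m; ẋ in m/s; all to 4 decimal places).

phase 1: p=-0.0917, T=0.687, ωT=2.670987, cosh=7.261708, sinh=7.192524; start (x,ẋ)=(-0.037500, -0.124300) → end (x,ẋ)=(0.071932, 0.613008)
phase 2: p=0.2966, T=0.561, ωT=2.181112, cosh=4.484532, sinh=4.371616; start (x,ẋ)=(0.071932, 0.613008) → end (x,ẋ)=(-0.021652, -1.069484)

1 0.6870 0.0719 0.6130
2 1.2480 -0.0217 -1.0695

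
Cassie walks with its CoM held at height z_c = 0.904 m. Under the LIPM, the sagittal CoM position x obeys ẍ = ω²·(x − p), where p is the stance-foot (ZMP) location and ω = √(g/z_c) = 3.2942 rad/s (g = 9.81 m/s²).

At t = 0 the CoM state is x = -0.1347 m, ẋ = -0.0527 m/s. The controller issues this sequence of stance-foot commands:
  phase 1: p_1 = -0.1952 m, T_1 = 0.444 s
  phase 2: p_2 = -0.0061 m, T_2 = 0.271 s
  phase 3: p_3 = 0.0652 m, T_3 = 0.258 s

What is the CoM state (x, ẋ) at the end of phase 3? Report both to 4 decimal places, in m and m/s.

phase 1: p=-0.1952, T=0.444, ωT=1.462625, cosh=2.274452, sinh=2.042825; start (x,ẋ)=(-0.134700, -0.052700) → end (x,ẋ)=(-0.090276, 0.287269)
phase 2: p=-0.0061, T=0.271, ωT=0.892728, cosh=1.425660, sinh=1.016123; start (x,ẋ)=(-0.090276, 0.287269) → end (x,ẋ)=(-0.037496, 0.127784)
phase 3: p=0.0652, T=0.258, ωT=0.849904, cosh=1.383439, sinh=0.955983; start (x,ẋ)=(-0.037496, 0.127784) → end (x,ẋ)=(-0.039791, -0.146630)

x = -0.0398, ẋ = -0.1466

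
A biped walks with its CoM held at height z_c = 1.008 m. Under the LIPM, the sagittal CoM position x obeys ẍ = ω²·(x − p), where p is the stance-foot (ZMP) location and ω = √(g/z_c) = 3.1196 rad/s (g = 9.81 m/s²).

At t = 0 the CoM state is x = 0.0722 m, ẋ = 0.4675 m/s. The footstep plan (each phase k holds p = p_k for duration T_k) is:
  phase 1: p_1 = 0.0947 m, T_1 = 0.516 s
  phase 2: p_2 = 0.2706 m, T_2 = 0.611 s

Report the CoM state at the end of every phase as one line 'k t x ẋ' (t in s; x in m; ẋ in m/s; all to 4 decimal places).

phase 1: p=0.0947, T=0.516, ωT=1.609714, cosh=2.600662, sinh=2.400717; start (x,ẋ)=(0.072200, 0.467500) → end (x,ẋ)=(0.395954, 1.047301)
phase 2: p=0.2706, T=0.611, ωT=1.906076, cosh=3.437651, sinh=3.288988; start (x,ẋ)=(0.395954, 1.047301) → end (x,ẋ)=(1.805690, 4.886427)

1 0.5160 0.3960 1.0473
2 1.1270 1.8057 4.8864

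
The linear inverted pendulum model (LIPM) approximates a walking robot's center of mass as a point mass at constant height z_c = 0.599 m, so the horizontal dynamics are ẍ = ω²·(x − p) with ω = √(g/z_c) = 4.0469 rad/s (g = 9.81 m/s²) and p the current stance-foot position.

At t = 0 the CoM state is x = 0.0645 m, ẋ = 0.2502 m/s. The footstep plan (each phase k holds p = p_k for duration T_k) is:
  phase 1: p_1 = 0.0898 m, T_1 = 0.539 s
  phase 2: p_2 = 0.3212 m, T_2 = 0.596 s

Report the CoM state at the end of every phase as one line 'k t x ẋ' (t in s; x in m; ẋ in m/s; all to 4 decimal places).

1 0.5390 0.2466 0.6745
2 1.1350 0.8243 2.1233

phase 1: p=0.0898, T=0.539, ωT=2.181279, cosh=4.485263, sinh=4.372366; start (x,ẋ)=(0.064500, 0.250200) → end (x,ẋ)=(0.246645, 0.674541)
phase 2: p=0.3212, T=0.596, ωT=2.411952, cosh=5.622680, sinh=5.533040; start (x,ẋ)=(0.246645, 0.674541) → end (x,ẋ)=(0.824253, 2.123315)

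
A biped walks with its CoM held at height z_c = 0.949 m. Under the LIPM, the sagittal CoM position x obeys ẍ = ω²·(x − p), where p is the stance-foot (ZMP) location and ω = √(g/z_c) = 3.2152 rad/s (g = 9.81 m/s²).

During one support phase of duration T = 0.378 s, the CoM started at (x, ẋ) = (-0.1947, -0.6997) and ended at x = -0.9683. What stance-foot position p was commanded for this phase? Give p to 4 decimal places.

ωT = 3.2152·0.378 = 1.215346; cosh(ωT) = 1.834033, sinh(ωT) = 1.537426
x(T) = p + (x₀−p)·cosh(ωT) + (ẋ₀/ω)·sinh(ωT) ⇒ p·(1 − cosh) = x(T) − x₀·cosh − (ẋ₀/ω)·sinh
numerator   = -0.9683 − (-0.1947)·1.834033 − (-0.6997/3.2152)·1.537426 = -0.276635
denominator = 1 − 1.834033 = -0.834033
p = -0.276635 / -0.834033 = 0.3317

p = 0.3317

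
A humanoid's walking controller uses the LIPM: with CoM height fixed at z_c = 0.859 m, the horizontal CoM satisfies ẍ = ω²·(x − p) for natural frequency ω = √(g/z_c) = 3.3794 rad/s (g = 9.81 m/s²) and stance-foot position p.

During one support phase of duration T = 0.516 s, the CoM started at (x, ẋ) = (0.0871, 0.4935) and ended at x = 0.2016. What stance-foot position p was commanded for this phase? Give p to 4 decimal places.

p = 0.2362

ωT = 3.3794·0.516 = 1.743770; cosh(ωT) = 2.946863, sinh(ωT) = 2.772003
x(T) = p + (x₀−p)·cosh(ωT) + (ẋ₀/ω)·sinh(ωT) ⇒ p·(1 − cosh) = x(T) − x₀·cosh − (ẋ₀/ω)·sinh
numerator   = 0.2016 − (0.0871)·2.946863 − (0.4935/3.3794)·2.772003 = -0.459872
denominator = 1 − 2.946863 = -1.946863
p = -0.459872 / -1.946863 = 0.2362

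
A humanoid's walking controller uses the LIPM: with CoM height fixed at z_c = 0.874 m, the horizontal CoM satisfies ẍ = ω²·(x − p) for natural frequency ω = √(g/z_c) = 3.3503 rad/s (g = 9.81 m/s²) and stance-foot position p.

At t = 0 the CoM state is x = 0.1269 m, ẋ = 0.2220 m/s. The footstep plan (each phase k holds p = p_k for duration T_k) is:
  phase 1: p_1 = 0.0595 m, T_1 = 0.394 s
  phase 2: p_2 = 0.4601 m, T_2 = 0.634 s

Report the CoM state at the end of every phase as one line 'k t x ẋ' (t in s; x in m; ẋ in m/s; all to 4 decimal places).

phase 1: p=0.0595, T=0.394, ωT=1.320018, cosh=2.005310, sinh=1.738180; start (x,ẋ)=(0.126900, 0.222000) → end (x,ẋ)=(0.309834, 0.837678)
phase 2: p=0.4601, T=0.634, ωT=2.124090, cosh=4.242412, sinh=4.122871; start (x,ẋ)=(0.309834, 0.837678) → end (x,ẋ)=(0.853455, 1.478177)

1 0.3940 0.3098 0.8377
2 1.0280 0.8535 1.4782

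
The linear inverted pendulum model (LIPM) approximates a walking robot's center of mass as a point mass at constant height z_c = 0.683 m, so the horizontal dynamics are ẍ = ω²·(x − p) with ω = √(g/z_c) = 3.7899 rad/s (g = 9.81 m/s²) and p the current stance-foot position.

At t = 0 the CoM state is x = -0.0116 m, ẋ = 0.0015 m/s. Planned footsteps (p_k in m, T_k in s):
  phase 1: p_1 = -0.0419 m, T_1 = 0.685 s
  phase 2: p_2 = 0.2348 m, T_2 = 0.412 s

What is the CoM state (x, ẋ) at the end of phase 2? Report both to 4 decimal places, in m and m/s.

phase 1: p=-0.0419, T=0.685, ωT=2.596081, cosh=6.742824, sinh=6.668259; start (x,ẋ)=(-0.011600, 0.001500) → end (x,ẋ)=(0.165047, 0.775857)
phase 2: p=0.2348, T=0.412, ωT=1.561439, cosh=2.487754, sinh=2.277920; start (x,ẋ)=(0.165047, 0.775857) → end (x,ẋ)=(0.527600, 1.327955)

x = 0.5276, ẋ = 1.3280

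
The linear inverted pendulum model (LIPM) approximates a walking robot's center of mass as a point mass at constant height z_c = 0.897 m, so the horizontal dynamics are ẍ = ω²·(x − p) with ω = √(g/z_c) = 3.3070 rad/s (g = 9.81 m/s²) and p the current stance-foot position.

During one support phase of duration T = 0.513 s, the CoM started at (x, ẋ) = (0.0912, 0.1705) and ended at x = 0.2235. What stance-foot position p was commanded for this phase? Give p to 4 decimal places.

p = 0.0932

ωT = 3.3070·0.513 = 1.696491; cosh(ωT) = 2.819049, sinh(ωT) = 2.635724
x(T) = p + (x₀−p)·cosh(ωT) + (ẋ₀/ω)·sinh(ωT) ⇒ p·(1 − cosh) = x(T) − x₀·cosh − (ẋ₀/ω)·sinh
numerator   = 0.2235 − (0.0912)·2.819049 − (0.1705/3.3070)·2.635724 = -0.169488
denominator = 1 − 2.819049 = -1.819049
p = -0.169488 / -1.819049 = 0.0932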